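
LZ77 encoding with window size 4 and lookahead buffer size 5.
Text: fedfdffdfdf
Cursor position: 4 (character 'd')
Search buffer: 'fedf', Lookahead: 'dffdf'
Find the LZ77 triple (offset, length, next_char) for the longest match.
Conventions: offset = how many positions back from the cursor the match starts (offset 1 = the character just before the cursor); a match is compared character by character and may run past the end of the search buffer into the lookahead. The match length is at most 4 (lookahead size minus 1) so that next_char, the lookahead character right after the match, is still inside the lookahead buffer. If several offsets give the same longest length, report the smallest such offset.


Try each offset into the search buffer:
  offset=1 (pos 3, char 'f'): match length 0
  offset=2 (pos 2, char 'd'): match length 2
  offset=3 (pos 1, char 'e'): match length 0
  offset=4 (pos 0, char 'f'): match length 0
Longest match has length 2 at offset 2.
next_char = character at position 4 + 2 = 6 -> 'f'

Best match: offset=2, length=2 (matching 'df' starting at position 2)
LZ77 triple: (2, 2, 'f')


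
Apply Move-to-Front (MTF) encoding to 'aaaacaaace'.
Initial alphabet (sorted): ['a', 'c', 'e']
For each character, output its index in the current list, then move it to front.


MTF encoding:
'a': index 0 in ['a', 'c', 'e'] -> ['a', 'c', 'e']
'a': index 0 in ['a', 'c', 'e'] -> ['a', 'c', 'e']
'a': index 0 in ['a', 'c', 'e'] -> ['a', 'c', 'e']
'a': index 0 in ['a', 'c', 'e'] -> ['a', 'c', 'e']
'c': index 1 in ['a', 'c', 'e'] -> ['c', 'a', 'e']
'a': index 1 in ['c', 'a', 'e'] -> ['a', 'c', 'e']
'a': index 0 in ['a', 'c', 'e'] -> ['a', 'c', 'e']
'a': index 0 in ['a', 'c', 'e'] -> ['a', 'c', 'e']
'c': index 1 in ['a', 'c', 'e'] -> ['c', 'a', 'e']
'e': index 2 in ['c', 'a', 'e'] -> ['e', 'c', 'a']


Output: [0, 0, 0, 0, 1, 1, 0, 0, 1, 2]


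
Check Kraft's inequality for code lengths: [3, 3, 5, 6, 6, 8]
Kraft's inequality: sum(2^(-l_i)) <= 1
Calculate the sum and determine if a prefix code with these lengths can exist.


Sum = 2^(-3) + 2^(-3) + 2^(-5) + 2^(-6) + 2^(-6) + 2^(-8)
    = 0.125 + 0.125 + 0.03125 + 0.015625 + 0.015625 + 0.00390625
    = 81/256 = 0.31640625
Since 0.31640625 <= 1, Kraft's inequality IS satisfied.
A prefix code with these lengths CAN exist.

Kraft sum = 0.31640625. Satisfied.


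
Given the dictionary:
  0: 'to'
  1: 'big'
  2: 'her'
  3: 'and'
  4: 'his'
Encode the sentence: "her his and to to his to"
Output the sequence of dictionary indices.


Look up each word in the dictionary:
  'her' -> 2
  'his' -> 4
  'and' -> 3
  'to' -> 0
  'to' -> 0
  'his' -> 4
  'to' -> 0

Encoded: [2, 4, 3, 0, 0, 4, 0]


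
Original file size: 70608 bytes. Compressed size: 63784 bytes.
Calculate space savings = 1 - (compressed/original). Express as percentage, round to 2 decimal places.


ratio = compressed/original = 63784/70608 = 0.903354
savings = 1 - ratio = 1 - 0.903354 = 0.096646
as a percentage: 0.096646 * 100 = 9.66%

Space savings = 1 - 63784/70608 = 9.66%


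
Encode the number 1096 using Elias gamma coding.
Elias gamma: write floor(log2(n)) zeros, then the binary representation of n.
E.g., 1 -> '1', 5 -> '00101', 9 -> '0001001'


num_bits = floor(log2(1096)) + 1 = 11
leading_zeros = num_bits - 1 = 10
binary(1096) = 10001001000

Elias gamma(1096) = '0000000000' + '10001001000' = 000000000010001001000 (21 bits)


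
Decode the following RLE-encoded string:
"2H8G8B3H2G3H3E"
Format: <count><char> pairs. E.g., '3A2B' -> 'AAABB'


Expanding each <count><char> pair:
  2H -> 'HH'
  8G -> 'GGGGGGGG'
  8B -> 'BBBBBBBB'
  3H -> 'HHH'
  2G -> 'GG'
  3H -> 'HHH'
  3E -> 'EEE'

Decoded = HHGGGGGGGGBBBBBBBBHHHGGHHHEEE


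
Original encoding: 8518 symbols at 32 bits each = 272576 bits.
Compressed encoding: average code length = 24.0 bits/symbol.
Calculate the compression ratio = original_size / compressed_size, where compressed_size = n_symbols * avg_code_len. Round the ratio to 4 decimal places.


original_size = n_symbols * orig_bits = 8518 * 32 = 272576 bits
compressed_size = n_symbols * avg_code_len = 8518 * 24.0 = 204432.0 bits
ratio = original_size / compressed_size = 272576 / 204432.0 = 1.3333

Compression ratio = 1.3333


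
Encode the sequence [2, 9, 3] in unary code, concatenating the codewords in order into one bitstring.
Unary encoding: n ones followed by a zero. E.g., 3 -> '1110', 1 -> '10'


Encode each number as n ones followed by a terminating 0:
  2 -> 110 (3 bits)
  9 -> 1111111110 (10 bits)
  3 -> 1110 (4 bits)
Total length = 3 + 10 + 4 = 17 bits.

Unary([2, 9, 3]) = 11011111111101110 (17 bits)


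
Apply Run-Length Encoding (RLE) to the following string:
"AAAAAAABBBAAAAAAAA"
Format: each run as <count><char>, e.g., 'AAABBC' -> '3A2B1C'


Scanning runs left to right:
  i=0: run of 'A' x 7 -> '7A'
  i=7: run of 'B' x 3 -> '3B'
  i=10: run of 'A' x 8 -> '8A'

RLE = 7A3B8A


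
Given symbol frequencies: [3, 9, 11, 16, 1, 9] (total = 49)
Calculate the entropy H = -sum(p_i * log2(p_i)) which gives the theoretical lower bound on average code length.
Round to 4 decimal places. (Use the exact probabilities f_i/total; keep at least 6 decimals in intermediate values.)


Per-symbol terms -p_i * log2(p_i) with p_i = f_i/49:
  p = 3/49 = 0.061224: log2(p) = -4.029747, -p*log2(p) = 0.246719
  p = 9/49 = 0.183673: log2(p) = -2.444785, -p*log2(p) = 0.449042
  p = 11/49 = 0.224490: log2(p) = -2.155278, -p*log2(p) = 0.483838
  p = 16/49 = 0.326531: log2(p) = -1.614710, -p*log2(p) = 0.527252
  p = 1/49 = 0.020408: log2(p) = -5.614710, -p*log2(p) = 0.114586
  p = 9/49 = 0.183673: log2(p) = -2.444785, -p*log2(p) = 0.449042
H = 0.246719 + 0.449042 + 0.483838 + 0.527252 + 0.114586 + 0.449042 = 2.270479

H = 2.2705 bits/symbol


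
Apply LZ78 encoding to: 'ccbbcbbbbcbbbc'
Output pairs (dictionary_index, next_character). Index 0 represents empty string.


LZ78 encoding steps:
Dictionary: {0: ''}
Step 1: w='' (idx 0), next='c' -> output (0, 'c'), add 'c' as idx 1
Step 2: w='c' (idx 1), next='b' -> output (1, 'b'), add 'cb' as idx 2
Step 3: w='' (idx 0), next='b' -> output (0, 'b'), add 'b' as idx 3
Step 4: w='cb' (idx 2), next='b' -> output (2, 'b'), add 'cbb' as idx 4
Step 5: w='b' (idx 3), next='b' -> output (3, 'b'), add 'bb' as idx 5
Step 6: w='cbb' (idx 4), next='b' -> output (4, 'b'), add 'cbbb' as idx 6
Step 7: w='c' (idx 1), end of input -> output (1, '')


Encoded: [(0, 'c'), (1, 'b'), (0, 'b'), (2, 'b'), (3, 'b'), (4, 'b'), (1, '')]


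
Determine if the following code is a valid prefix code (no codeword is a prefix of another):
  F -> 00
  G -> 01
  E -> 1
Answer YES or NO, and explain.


Checking each pair (does one codeword prefix another?):
  F='00' vs G='01': no prefix
  F='00' vs E='1': no prefix
  G='01' vs F='00': no prefix
  G='01' vs E='1': no prefix
  E='1' vs F='00': no prefix
  E='1' vs G='01': no prefix
No violation found over all pairs.

YES -- this is a valid prefix code. No codeword is a prefix of any other codeword.


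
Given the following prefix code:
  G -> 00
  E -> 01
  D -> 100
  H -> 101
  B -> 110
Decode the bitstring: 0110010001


Decoding step by step:
Bits 01 -> E
Bits 100 -> D
Bits 100 -> D
Bits 01 -> E


Decoded message: EDDE


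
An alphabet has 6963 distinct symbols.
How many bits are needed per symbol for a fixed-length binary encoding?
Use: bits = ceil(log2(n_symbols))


log2(6963) = 12.7655
Bracket: 2^12 = 4096 < 6963 <= 2^13 = 8192
So ceil(log2(6963)) = 13

bits = ceil(log2(6963)) = ceil(12.7655) = 13 bits


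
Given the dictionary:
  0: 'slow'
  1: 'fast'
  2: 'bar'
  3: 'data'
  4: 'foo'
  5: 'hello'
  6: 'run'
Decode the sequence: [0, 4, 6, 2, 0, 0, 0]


Look up each index in the dictionary:
  0 -> 'slow'
  4 -> 'foo'
  6 -> 'run'
  2 -> 'bar'
  0 -> 'slow'
  0 -> 'slow'
  0 -> 'slow'

Decoded: "slow foo run bar slow slow slow"


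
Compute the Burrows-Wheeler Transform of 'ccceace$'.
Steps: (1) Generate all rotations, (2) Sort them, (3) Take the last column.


Rotations (sorted):
  0: $ccceace -> last char: e
  1: ace$ccce -> last char: e
  2: ccceace$ -> last char: $
  3: cceace$c -> last char: c
  4: ce$cccea -> last char: a
  5: ceace$cc -> last char: c
  6: e$ccceac -> last char: c
  7: eace$ccc -> last char: c


BWT = ee$caccc


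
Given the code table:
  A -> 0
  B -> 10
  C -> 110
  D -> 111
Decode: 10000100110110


Decoding:
10 -> B
0 -> A
0 -> A
0 -> A
10 -> B
0 -> A
110 -> C
110 -> C


Result: BAAABACC


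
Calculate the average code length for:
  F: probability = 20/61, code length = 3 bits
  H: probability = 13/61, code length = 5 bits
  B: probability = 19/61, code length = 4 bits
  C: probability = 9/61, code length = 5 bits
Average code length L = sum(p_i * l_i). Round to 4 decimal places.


Weighted contributions p_i * l_i:
  F: (20/61) * 3 = 60/61
  H: (13/61) * 5 = 65/61
  B: (19/61) * 4 = 76/61
  C: (9/61) * 5 = 45/61
Sum = (60 + 65 + 76 + 45)/61 = 246/61

L = 246/61 = 4.0328 bits/symbol


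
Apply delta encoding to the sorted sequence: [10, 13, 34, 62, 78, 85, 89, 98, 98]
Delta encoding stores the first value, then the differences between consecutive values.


First value: 10
Deltas:
  13 - 10 = 3
  34 - 13 = 21
  62 - 34 = 28
  78 - 62 = 16
  85 - 78 = 7
  89 - 85 = 4
  98 - 89 = 9
  98 - 98 = 0


Delta encoded: [10, 3, 21, 28, 16, 7, 4, 9, 0]


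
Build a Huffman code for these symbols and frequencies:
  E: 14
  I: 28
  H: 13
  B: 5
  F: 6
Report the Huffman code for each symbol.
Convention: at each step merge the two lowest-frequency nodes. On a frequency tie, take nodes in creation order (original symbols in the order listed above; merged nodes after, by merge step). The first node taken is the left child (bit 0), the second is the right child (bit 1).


Huffman tree construction:
Step 1: Merge B(5) + F(6) = 11
Step 2: Merge (B+F)(11) + H(13) = 24
Step 3: Merge E(14) + ((B+F)+H)(24) = 38
Step 4: Merge I(28) + (E+((B+F)+H))(38) = 66
Read each symbol's code off the tree from the root (left child = 0, right child = 1).

Codes:
  E: 10 (length 2)
  I: 0 (length 1)
  H: 111 (length 3)
  B: 1100 (length 4)
  F: 1101 (length 4)
Average code length: 139/66 = 2.1061 bits/symbol


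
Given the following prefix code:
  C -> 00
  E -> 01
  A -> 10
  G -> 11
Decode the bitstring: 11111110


Decoding step by step:
Bits 11 -> G
Bits 11 -> G
Bits 11 -> G
Bits 10 -> A


Decoded message: GGGA


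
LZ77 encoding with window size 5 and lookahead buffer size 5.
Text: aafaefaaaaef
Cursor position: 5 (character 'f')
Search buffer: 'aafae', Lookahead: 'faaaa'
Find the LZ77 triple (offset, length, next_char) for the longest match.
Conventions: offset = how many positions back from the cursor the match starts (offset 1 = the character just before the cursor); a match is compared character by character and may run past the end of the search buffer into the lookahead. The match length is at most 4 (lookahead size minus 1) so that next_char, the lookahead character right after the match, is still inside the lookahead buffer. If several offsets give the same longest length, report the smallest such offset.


Try each offset into the search buffer:
  offset=1 (pos 4, char 'e'): match length 0
  offset=2 (pos 3, char 'a'): match length 0
  offset=3 (pos 2, char 'f'): match length 2
  offset=4 (pos 1, char 'a'): match length 0
  offset=5 (pos 0, char 'a'): match length 0
Longest match has length 2 at offset 3.
next_char = character at position 5 + 2 = 7 -> 'a'

Best match: offset=3, length=2 (matching 'fa' starting at position 2)
LZ77 triple: (3, 2, 'a')


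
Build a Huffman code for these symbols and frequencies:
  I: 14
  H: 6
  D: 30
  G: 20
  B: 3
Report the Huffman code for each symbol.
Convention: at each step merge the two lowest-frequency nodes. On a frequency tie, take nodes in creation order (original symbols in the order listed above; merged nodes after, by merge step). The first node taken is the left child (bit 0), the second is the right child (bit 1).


Huffman tree construction:
Step 1: Merge B(3) + H(6) = 9
Step 2: Merge (B+H)(9) + I(14) = 23
Step 3: Merge G(20) + ((B+H)+I)(23) = 43
Step 4: Merge D(30) + (G+((B+H)+I))(43) = 73
Read each symbol's code off the tree from the root (left child = 0, right child = 1).

Codes:
  I: 111 (length 3)
  H: 1101 (length 4)
  D: 0 (length 1)
  G: 10 (length 2)
  B: 1100 (length 4)
Average code length: 148/73 = 2.0274 bits/symbol


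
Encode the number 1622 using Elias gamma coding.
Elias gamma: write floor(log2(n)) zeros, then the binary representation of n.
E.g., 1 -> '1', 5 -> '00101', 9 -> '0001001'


num_bits = floor(log2(1622)) + 1 = 11
leading_zeros = num_bits - 1 = 10
binary(1622) = 11001010110

Elias gamma(1622) = '0000000000' + '11001010110' = 000000000011001010110 (21 bits)


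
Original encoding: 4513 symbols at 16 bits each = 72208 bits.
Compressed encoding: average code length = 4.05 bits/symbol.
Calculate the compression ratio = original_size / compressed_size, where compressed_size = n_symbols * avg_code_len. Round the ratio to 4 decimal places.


original_size = n_symbols * orig_bits = 4513 * 16 = 72208 bits
compressed_size = n_symbols * avg_code_len = 4513 * 4.05 = 18277.65 bits
ratio = original_size / compressed_size = 72208 / 18277.65 = 3.9506

Compression ratio = 3.9506


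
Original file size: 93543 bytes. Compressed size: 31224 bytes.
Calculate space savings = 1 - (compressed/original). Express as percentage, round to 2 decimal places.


ratio = compressed/original = 31224/93543 = 0.333793
savings = 1 - ratio = 1 - 0.333793 = 0.666207
as a percentage: 0.666207 * 100 = 66.62%

Space savings = 1 - 31224/93543 = 66.62%


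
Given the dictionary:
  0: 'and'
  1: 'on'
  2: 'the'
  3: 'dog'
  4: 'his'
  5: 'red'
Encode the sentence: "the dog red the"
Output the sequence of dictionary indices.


Look up each word in the dictionary:
  'the' -> 2
  'dog' -> 3
  'red' -> 5
  'the' -> 2

Encoded: [2, 3, 5, 2]


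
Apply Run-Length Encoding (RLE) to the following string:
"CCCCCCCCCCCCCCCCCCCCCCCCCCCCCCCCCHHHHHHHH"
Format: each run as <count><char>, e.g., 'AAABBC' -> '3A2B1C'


Scanning runs left to right:
  i=0: run of 'C' x 33 -> '33C'
  i=33: run of 'H' x 8 -> '8H'

RLE = 33C8H


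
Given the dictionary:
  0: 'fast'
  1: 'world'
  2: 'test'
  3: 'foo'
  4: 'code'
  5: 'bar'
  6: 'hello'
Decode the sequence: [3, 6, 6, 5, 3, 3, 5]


Look up each index in the dictionary:
  3 -> 'foo'
  6 -> 'hello'
  6 -> 'hello'
  5 -> 'bar'
  3 -> 'foo'
  3 -> 'foo'
  5 -> 'bar'

Decoded: "foo hello hello bar foo foo bar"


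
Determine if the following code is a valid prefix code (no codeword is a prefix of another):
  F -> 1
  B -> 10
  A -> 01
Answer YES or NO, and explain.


Checking each pair (does one codeword prefix another?):
  F='1' vs B='10': prefix -- VIOLATION

NO -- this is NOT a valid prefix code. F (1) is a prefix of B (10).


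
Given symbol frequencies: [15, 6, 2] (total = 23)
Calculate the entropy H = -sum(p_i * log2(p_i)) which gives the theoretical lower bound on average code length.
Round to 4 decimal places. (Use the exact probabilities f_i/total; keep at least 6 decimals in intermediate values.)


Per-symbol terms -p_i * log2(p_i) with p_i = f_i/23:
  p = 15/23 = 0.652174: log2(p) = -0.616671, -p*log2(p) = 0.402177
  p = 6/23 = 0.260870: log2(p) = -1.938599, -p*log2(p) = 0.505722
  p = 2/23 = 0.086957: log2(p) = -3.523562, -p*log2(p) = 0.306397
H = 0.402177 + 0.505722 + 0.306397 = 1.214296

H = 1.2143 bits/symbol


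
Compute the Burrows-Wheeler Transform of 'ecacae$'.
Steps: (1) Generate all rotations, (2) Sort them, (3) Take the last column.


Rotations (sorted):
  0: $ecacae -> last char: e
  1: acae$ec -> last char: c
  2: ae$ecac -> last char: c
  3: cacae$e -> last char: e
  4: cae$eca -> last char: a
  5: e$ecaca -> last char: a
  6: ecacae$ -> last char: $


BWT = ecceaa$


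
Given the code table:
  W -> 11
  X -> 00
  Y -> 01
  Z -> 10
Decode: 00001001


Decoding:
00 -> X
00 -> X
10 -> Z
01 -> Y


Result: XXZY


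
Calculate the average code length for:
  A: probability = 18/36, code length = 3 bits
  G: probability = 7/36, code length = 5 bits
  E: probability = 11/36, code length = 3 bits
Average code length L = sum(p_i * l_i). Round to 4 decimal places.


Weighted contributions p_i * l_i:
  A: (18/36) * 3 = 54/36
  G: (7/36) * 5 = 35/36
  E: (11/36) * 3 = 33/36
Sum = (54 + 35 + 33)/36 = 122/36

L = 122/36 = 3.3889 bits/symbol


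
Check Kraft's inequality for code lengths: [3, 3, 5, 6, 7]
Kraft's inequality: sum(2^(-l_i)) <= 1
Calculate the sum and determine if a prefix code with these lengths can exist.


Sum = 2^(-3) + 2^(-3) + 2^(-5) + 2^(-6) + 2^(-7)
    = 0.125 + 0.125 + 0.03125 + 0.015625 + 0.0078125
    = 39/128 = 0.3046875
Since 0.3046875 <= 1, Kraft's inequality IS satisfied.
A prefix code with these lengths CAN exist.

Kraft sum = 0.3046875. Satisfied.


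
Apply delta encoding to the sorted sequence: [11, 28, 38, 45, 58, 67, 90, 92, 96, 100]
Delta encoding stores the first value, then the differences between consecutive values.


First value: 11
Deltas:
  28 - 11 = 17
  38 - 28 = 10
  45 - 38 = 7
  58 - 45 = 13
  67 - 58 = 9
  90 - 67 = 23
  92 - 90 = 2
  96 - 92 = 4
  100 - 96 = 4


Delta encoded: [11, 17, 10, 7, 13, 9, 23, 2, 4, 4]


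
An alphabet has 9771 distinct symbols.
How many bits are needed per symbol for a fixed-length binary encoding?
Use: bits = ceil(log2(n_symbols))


log2(9771) = 13.2543
Bracket: 2^13 = 8192 < 9771 <= 2^14 = 16384
So ceil(log2(9771)) = 14

bits = ceil(log2(9771)) = ceil(13.2543) = 14 bits


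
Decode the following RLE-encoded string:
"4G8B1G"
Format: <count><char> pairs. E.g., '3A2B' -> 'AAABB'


Expanding each <count><char> pair:
  4G -> 'GGGG'
  8B -> 'BBBBBBBB'
  1G -> 'G'

Decoded = GGGGBBBBBBBBG


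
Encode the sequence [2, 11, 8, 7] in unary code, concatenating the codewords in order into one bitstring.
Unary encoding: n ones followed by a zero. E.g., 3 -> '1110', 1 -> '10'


Encode each number as n ones followed by a terminating 0:
  2 -> 110 (3 bits)
  11 -> 111111111110 (12 bits)
  8 -> 111111110 (9 bits)
  7 -> 11111110 (8 bits)
Total length = 3 + 12 + 9 + 8 = 32 bits.

Unary([2, 11, 8, 7]) = 11011111111111011111111011111110 (32 bits)


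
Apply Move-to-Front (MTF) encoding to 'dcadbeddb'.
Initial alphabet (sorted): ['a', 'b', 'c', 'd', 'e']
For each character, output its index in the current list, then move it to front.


MTF encoding:
'd': index 3 in ['a', 'b', 'c', 'd', 'e'] -> ['d', 'a', 'b', 'c', 'e']
'c': index 3 in ['d', 'a', 'b', 'c', 'e'] -> ['c', 'd', 'a', 'b', 'e']
'a': index 2 in ['c', 'd', 'a', 'b', 'e'] -> ['a', 'c', 'd', 'b', 'e']
'd': index 2 in ['a', 'c', 'd', 'b', 'e'] -> ['d', 'a', 'c', 'b', 'e']
'b': index 3 in ['d', 'a', 'c', 'b', 'e'] -> ['b', 'd', 'a', 'c', 'e']
'e': index 4 in ['b', 'd', 'a', 'c', 'e'] -> ['e', 'b', 'd', 'a', 'c']
'd': index 2 in ['e', 'b', 'd', 'a', 'c'] -> ['d', 'e', 'b', 'a', 'c']
'd': index 0 in ['d', 'e', 'b', 'a', 'c'] -> ['d', 'e', 'b', 'a', 'c']
'b': index 2 in ['d', 'e', 'b', 'a', 'c'] -> ['b', 'd', 'e', 'a', 'c']


Output: [3, 3, 2, 2, 3, 4, 2, 0, 2]


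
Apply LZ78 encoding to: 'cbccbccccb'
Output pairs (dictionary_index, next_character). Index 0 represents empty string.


LZ78 encoding steps:
Dictionary: {0: ''}
Step 1: w='' (idx 0), next='c' -> output (0, 'c'), add 'c' as idx 1
Step 2: w='' (idx 0), next='b' -> output (0, 'b'), add 'b' as idx 2
Step 3: w='c' (idx 1), next='c' -> output (1, 'c'), add 'cc' as idx 3
Step 4: w='b' (idx 2), next='c' -> output (2, 'c'), add 'bc' as idx 4
Step 5: w='cc' (idx 3), next='c' -> output (3, 'c'), add 'ccc' as idx 5
Step 6: w='b' (idx 2), end of input -> output (2, '')


Encoded: [(0, 'c'), (0, 'b'), (1, 'c'), (2, 'c'), (3, 'c'), (2, '')]


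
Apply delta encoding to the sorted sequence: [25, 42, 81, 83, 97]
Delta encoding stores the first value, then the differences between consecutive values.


First value: 25
Deltas:
  42 - 25 = 17
  81 - 42 = 39
  83 - 81 = 2
  97 - 83 = 14


Delta encoded: [25, 17, 39, 2, 14]


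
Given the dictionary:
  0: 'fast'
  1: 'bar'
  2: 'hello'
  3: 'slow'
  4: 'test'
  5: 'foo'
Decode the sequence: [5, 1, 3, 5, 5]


Look up each index in the dictionary:
  5 -> 'foo'
  1 -> 'bar'
  3 -> 'slow'
  5 -> 'foo'
  5 -> 'foo'

Decoded: "foo bar slow foo foo"


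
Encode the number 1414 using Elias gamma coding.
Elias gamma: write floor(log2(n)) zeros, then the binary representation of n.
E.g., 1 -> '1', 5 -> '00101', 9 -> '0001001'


num_bits = floor(log2(1414)) + 1 = 11
leading_zeros = num_bits - 1 = 10
binary(1414) = 10110000110

Elias gamma(1414) = '0000000000' + '10110000110' = 000000000010110000110 (21 bits)


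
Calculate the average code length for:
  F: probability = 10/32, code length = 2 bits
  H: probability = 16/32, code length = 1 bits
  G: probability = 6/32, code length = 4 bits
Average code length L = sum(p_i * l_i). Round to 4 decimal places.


Weighted contributions p_i * l_i:
  F: (10/32) * 2 = 20/32
  H: (16/32) * 1 = 16/32
  G: (6/32) * 4 = 24/32
Sum = (20 + 16 + 24)/32 = 60/32

L = 60/32 = 1.8750 bits/symbol


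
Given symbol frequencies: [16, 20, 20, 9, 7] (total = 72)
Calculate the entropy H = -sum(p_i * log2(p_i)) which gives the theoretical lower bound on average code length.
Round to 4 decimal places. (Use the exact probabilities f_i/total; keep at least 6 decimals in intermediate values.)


Per-symbol terms -p_i * log2(p_i) with p_i = f_i/72:
  p = 16/72 = 0.222222: log2(p) = -2.169925, -p*log2(p) = 0.482206
  p = 20/72 = 0.277778: log2(p) = -1.847997, -p*log2(p) = 0.513332
  p = 20/72 = 0.277778: log2(p) = -1.847997, -p*log2(p) = 0.513332
  p = 9/72 = 0.125000: log2(p) = -3.000000, -p*log2(p) = 0.375000
  p = 7/72 = 0.097222: log2(p) = -3.362570, -p*log2(p) = 0.326917
H = 0.482206 + 0.513332 + 0.513332 + 0.375000 + 0.326917 = 2.210787

H = 2.2108 bits/symbol


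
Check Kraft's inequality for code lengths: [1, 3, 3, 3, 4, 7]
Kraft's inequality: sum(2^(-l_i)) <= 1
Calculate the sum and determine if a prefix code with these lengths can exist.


Sum = 2^(-1) + 2^(-3) + 2^(-3) + 2^(-3) + 2^(-4) + 2^(-7)
    = 0.5 + 0.125 + 0.125 + 0.125 + 0.0625 + 0.0078125
    = 121/128 = 0.9453125
Since 0.9453125 <= 1, Kraft's inequality IS satisfied.
A prefix code with these lengths CAN exist.

Kraft sum = 0.9453125. Satisfied.


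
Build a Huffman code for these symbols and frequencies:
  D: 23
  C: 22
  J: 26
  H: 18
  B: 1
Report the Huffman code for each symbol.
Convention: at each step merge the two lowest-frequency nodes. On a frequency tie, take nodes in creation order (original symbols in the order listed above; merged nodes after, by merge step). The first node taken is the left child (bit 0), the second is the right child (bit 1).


Huffman tree construction:
Step 1: Merge B(1) + H(18) = 19
Step 2: Merge (B+H)(19) + C(22) = 41
Step 3: Merge D(23) + J(26) = 49
Step 4: Merge ((B+H)+C)(41) + (D+J)(49) = 90
Read each symbol's code off the tree from the root (left child = 0, right child = 1).

Codes:
  D: 10 (length 2)
  C: 01 (length 2)
  J: 11 (length 2)
  H: 001 (length 3)
  B: 000 (length 3)
Average code length: 199/90 = 2.2111 bits/symbol


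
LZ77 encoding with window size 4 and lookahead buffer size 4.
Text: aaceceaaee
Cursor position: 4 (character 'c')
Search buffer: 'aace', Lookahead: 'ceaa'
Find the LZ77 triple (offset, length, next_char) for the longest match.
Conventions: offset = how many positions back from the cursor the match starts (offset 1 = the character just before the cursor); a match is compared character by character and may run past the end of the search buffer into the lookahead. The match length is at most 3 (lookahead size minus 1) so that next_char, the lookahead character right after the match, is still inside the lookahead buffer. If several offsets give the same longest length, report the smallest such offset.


Try each offset into the search buffer:
  offset=1 (pos 3, char 'e'): match length 0
  offset=2 (pos 2, char 'c'): match length 2
  offset=3 (pos 1, char 'a'): match length 0
  offset=4 (pos 0, char 'a'): match length 0
Longest match has length 2 at offset 2.
next_char = character at position 4 + 2 = 6 -> 'a'

Best match: offset=2, length=2 (matching 'ce' starting at position 2)
LZ77 triple: (2, 2, 'a')


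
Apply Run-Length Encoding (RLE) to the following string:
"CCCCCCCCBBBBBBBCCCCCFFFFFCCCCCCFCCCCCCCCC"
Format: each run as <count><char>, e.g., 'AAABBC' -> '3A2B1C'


Scanning runs left to right:
  i=0: run of 'C' x 8 -> '8C'
  i=8: run of 'B' x 7 -> '7B'
  i=15: run of 'C' x 5 -> '5C'
  i=20: run of 'F' x 5 -> '5F'
  i=25: run of 'C' x 6 -> '6C'
  i=31: run of 'F' x 1 -> '1F'
  i=32: run of 'C' x 9 -> '9C'

RLE = 8C7B5C5F6C1F9C


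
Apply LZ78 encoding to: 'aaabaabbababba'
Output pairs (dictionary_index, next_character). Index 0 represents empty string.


LZ78 encoding steps:
Dictionary: {0: ''}
Step 1: w='' (idx 0), next='a' -> output (0, 'a'), add 'a' as idx 1
Step 2: w='a' (idx 1), next='a' -> output (1, 'a'), add 'aa' as idx 2
Step 3: w='' (idx 0), next='b' -> output (0, 'b'), add 'b' as idx 3
Step 4: w='aa' (idx 2), next='b' -> output (2, 'b'), add 'aab' as idx 4
Step 5: w='b' (idx 3), next='a' -> output (3, 'a'), add 'ba' as idx 5
Step 6: w='ba' (idx 5), next='b' -> output (5, 'b'), add 'bab' as idx 6
Step 7: w='ba' (idx 5), end of input -> output (5, '')


Encoded: [(0, 'a'), (1, 'a'), (0, 'b'), (2, 'b'), (3, 'a'), (5, 'b'), (5, '')]


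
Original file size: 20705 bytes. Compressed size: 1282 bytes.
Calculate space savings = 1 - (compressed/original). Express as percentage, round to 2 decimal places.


ratio = compressed/original = 1282/20705 = 0.061917
savings = 1 - ratio = 1 - 0.061917 = 0.938083
as a percentage: 0.938083 * 100 = 93.81%

Space savings = 1 - 1282/20705 = 93.81%


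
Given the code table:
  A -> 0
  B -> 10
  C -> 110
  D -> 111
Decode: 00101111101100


Decoding:
0 -> A
0 -> A
10 -> B
111 -> D
110 -> C
110 -> C
0 -> A


Result: AABDCCA


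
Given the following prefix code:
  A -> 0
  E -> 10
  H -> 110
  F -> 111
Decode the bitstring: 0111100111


Decoding step by step:
Bits 0 -> A
Bits 111 -> F
Bits 10 -> E
Bits 0 -> A
Bits 111 -> F


Decoded message: AFEAF


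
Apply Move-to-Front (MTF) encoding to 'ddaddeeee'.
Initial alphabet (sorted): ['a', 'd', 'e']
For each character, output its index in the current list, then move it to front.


MTF encoding:
'd': index 1 in ['a', 'd', 'e'] -> ['d', 'a', 'e']
'd': index 0 in ['d', 'a', 'e'] -> ['d', 'a', 'e']
'a': index 1 in ['d', 'a', 'e'] -> ['a', 'd', 'e']
'd': index 1 in ['a', 'd', 'e'] -> ['d', 'a', 'e']
'd': index 0 in ['d', 'a', 'e'] -> ['d', 'a', 'e']
'e': index 2 in ['d', 'a', 'e'] -> ['e', 'd', 'a']
'e': index 0 in ['e', 'd', 'a'] -> ['e', 'd', 'a']
'e': index 0 in ['e', 'd', 'a'] -> ['e', 'd', 'a']
'e': index 0 in ['e', 'd', 'a'] -> ['e', 'd', 'a']


Output: [1, 0, 1, 1, 0, 2, 0, 0, 0]


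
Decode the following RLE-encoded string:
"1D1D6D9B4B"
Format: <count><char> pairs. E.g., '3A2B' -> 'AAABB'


Expanding each <count><char> pair:
  1D -> 'D'
  1D -> 'D'
  6D -> 'DDDDDD'
  9B -> 'BBBBBBBBB'
  4B -> 'BBBB'

Decoded = DDDDDDDDBBBBBBBBBBBBB


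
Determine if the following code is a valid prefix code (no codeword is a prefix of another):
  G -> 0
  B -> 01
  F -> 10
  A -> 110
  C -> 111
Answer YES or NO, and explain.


Checking each pair (does one codeword prefix another?):
  G='0' vs B='01': prefix -- VIOLATION

NO -- this is NOT a valid prefix code. G (0) is a prefix of B (01).


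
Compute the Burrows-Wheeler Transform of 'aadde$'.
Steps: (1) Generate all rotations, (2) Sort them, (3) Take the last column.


Rotations (sorted):
  0: $aadde -> last char: e
  1: aadde$ -> last char: $
  2: adde$a -> last char: a
  3: dde$aa -> last char: a
  4: de$aad -> last char: d
  5: e$aadd -> last char: d


BWT = e$aadd


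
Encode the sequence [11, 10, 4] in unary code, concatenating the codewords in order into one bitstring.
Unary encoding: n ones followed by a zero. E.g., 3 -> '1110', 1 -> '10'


Encode each number as n ones followed by a terminating 0:
  11 -> 111111111110 (12 bits)
  10 -> 11111111110 (11 bits)
  4 -> 11110 (5 bits)
Total length = 12 + 11 + 5 = 28 bits.

Unary([11, 10, 4]) = 1111111111101111111111011110 (28 bits)


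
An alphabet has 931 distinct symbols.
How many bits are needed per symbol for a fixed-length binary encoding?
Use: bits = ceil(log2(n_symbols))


log2(931) = 9.8626
Bracket: 2^9 = 512 < 931 <= 2^10 = 1024
So ceil(log2(931)) = 10

bits = ceil(log2(931)) = ceil(9.8626) = 10 bits


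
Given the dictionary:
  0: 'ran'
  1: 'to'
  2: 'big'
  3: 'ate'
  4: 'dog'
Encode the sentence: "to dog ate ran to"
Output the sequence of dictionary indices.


Look up each word in the dictionary:
  'to' -> 1
  'dog' -> 4
  'ate' -> 3
  'ran' -> 0
  'to' -> 1

Encoded: [1, 4, 3, 0, 1]


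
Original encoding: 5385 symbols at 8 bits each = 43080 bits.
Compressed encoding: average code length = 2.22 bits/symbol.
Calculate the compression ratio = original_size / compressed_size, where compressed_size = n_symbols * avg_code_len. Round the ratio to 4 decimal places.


original_size = n_symbols * orig_bits = 5385 * 8 = 43080 bits
compressed_size = n_symbols * avg_code_len = 5385 * 2.22 = 11954.7 bits
ratio = original_size / compressed_size = 43080 / 11954.7 = 3.6036

Compression ratio = 3.6036


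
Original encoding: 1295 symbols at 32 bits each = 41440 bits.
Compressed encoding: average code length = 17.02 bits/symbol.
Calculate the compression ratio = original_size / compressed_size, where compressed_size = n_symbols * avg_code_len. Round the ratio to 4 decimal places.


original_size = n_symbols * orig_bits = 1295 * 32 = 41440 bits
compressed_size = n_symbols * avg_code_len = 1295 * 17.02 = 22040.9 bits
ratio = original_size / compressed_size = 41440 / 22040.9 = 1.8801

Compression ratio = 1.8801


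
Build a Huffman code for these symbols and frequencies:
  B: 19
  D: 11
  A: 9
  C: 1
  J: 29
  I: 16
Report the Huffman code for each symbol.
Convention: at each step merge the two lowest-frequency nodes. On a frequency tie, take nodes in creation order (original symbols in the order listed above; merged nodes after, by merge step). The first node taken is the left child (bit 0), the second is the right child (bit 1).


Huffman tree construction:
Step 1: Merge C(1) + A(9) = 10
Step 2: Merge (C+A)(10) + D(11) = 21
Step 3: Merge I(16) + B(19) = 35
Step 4: Merge ((C+A)+D)(21) + J(29) = 50
Step 5: Merge (I+B)(35) + (((C+A)+D)+J)(50) = 85
Read each symbol's code off the tree from the root (left child = 0, right child = 1).

Codes:
  B: 01 (length 2)
  D: 101 (length 3)
  A: 1001 (length 4)
  C: 1000 (length 4)
  J: 11 (length 2)
  I: 00 (length 2)
Average code length: 201/85 = 2.3647 bits/symbol


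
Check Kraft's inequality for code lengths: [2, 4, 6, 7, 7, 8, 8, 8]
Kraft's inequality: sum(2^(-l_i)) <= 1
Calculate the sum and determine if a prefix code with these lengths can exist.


Sum = 2^(-2) + 2^(-4) + 2^(-6) + 2^(-7) + 2^(-7) + 2^(-8) + 2^(-8) + 2^(-8)
    = 0.25 + 0.0625 + 0.015625 + 0.0078125 + 0.0078125 + 0.00390625 + 0.00390625 + 0.00390625
    = 91/256 = 0.35546875
Since 0.35546875 <= 1, Kraft's inequality IS satisfied.
A prefix code with these lengths CAN exist.

Kraft sum = 0.35546875. Satisfied.


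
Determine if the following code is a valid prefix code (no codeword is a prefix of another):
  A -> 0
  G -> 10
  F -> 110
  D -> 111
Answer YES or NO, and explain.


Checking each pair (does one codeword prefix another?):
  A='0' vs G='10': no prefix
  A='0' vs F='110': no prefix
  A='0' vs D='111': no prefix
  G='10' vs A='0': no prefix
  G='10' vs F='110': no prefix
  G='10' vs D='111': no prefix
  F='110' vs A='0': no prefix
  F='110' vs G='10': no prefix
  F='110' vs D='111': no prefix
  D='111' vs A='0': no prefix
  D='111' vs G='10': no prefix
  D='111' vs F='110': no prefix
No violation found over all pairs.

YES -- this is a valid prefix code. No codeword is a prefix of any other codeword.


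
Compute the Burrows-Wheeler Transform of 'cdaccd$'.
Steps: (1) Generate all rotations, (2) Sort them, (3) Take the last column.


Rotations (sorted):
  0: $cdaccd -> last char: d
  1: accd$cd -> last char: d
  2: ccd$cda -> last char: a
  3: cd$cdac -> last char: c
  4: cdaccd$ -> last char: $
  5: d$cdacc -> last char: c
  6: daccd$c -> last char: c


BWT = ddac$cc


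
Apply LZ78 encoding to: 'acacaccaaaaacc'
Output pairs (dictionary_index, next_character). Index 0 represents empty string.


LZ78 encoding steps:
Dictionary: {0: ''}
Step 1: w='' (idx 0), next='a' -> output (0, 'a'), add 'a' as idx 1
Step 2: w='' (idx 0), next='c' -> output (0, 'c'), add 'c' as idx 2
Step 3: w='a' (idx 1), next='c' -> output (1, 'c'), add 'ac' as idx 3
Step 4: w='ac' (idx 3), next='c' -> output (3, 'c'), add 'acc' as idx 4
Step 5: w='a' (idx 1), next='a' -> output (1, 'a'), add 'aa' as idx 5
Step 6: w='aa' (idx 5), next='a' -> output (5, 'a'), add 'aaa' as idx 6
Step 7: w='c' (idx 2), next='c' -> output (2, 'c'), add 'cc' as idx 7


Encoded: [(0, 'a'), (0, 'c'), (1, 'c'), (3, 'c'), (1, 'a'), (5, 'a'), (2, 'c')]


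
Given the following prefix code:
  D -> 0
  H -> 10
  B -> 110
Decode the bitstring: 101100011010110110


Decoding step by step:
Bits 10 -> H
Bits 110 -> B
Bits 0 -> D
Bits 0 -> D
Bits 110 -> B
Bits 10 -> H
Bits 110 -> B
Bits 110 -> B


Decoded message: HBDDBHBB


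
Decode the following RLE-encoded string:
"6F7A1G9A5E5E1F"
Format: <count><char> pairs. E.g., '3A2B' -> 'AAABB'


Expanding each <count><char> pair:
  6F -> 'FFFFFF'
  7A -> 'AAAAAAA'
  1G -> 'G'
  9A -> 'AAAAAAAAA'
  5E -> 'EEEEE'
  5E -> 'EEEEE'
  1F -> 'F'

Decoded = FFFFFFAAAAAAAGAAAAAAAAAEEEEEEEEEEF


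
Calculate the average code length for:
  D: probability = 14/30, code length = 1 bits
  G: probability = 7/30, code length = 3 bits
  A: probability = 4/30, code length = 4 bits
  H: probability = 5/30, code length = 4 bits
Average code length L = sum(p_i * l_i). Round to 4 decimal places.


Weighted contributions p_i * l_i:
  D: (14/30) * 1 = 14/30
  G: (7/30) * 3 = 21/30
  A: (4/30) * 4 = 16/30
  H: (5/30) * 4 = 20/30
Sum = (14 + 21 + 16 + 20)/30 = 71/30

L = 71/30 = 2.3667 bits/symbol


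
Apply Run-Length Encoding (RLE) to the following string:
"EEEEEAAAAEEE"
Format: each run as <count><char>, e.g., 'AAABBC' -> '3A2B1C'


Scanning runs left to right:
  i=0: run of 'E' x 5 -> '5E'
  i=5: run of 'A' x 4 -> '4A'
  i=9: run of 'E' x 3 -> '3E'

RLE = 5E4A3E


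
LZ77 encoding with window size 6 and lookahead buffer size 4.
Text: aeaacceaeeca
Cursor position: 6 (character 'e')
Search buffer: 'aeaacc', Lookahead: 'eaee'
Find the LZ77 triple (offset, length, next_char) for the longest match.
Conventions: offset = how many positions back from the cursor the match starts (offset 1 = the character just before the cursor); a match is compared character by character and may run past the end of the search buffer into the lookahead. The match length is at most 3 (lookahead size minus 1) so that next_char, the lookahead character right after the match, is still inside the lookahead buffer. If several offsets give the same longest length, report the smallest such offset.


Try each offset into the search buffer:
  offset=1 (pos 5, char 'c'): match length 0
  offset=2 (pos 4, char 'c'): match length 0
  offset=3 (pos 3, char 'a'): match length 0
  offset=4 (pos 2, char 'a'): match length 0
  offset=5 (pos 1, char 'e'): match length 2
  offset=6 (pos 0, char 'a'): match length 0
Longest match has length 2 at offset 5.
next_char = character at position 6 + 2 = 8 -> 'e'

Best match: offset=5, length=2 (matching 'ea' starting at position 1)
LZ77 triple: (5, 2, 'e')


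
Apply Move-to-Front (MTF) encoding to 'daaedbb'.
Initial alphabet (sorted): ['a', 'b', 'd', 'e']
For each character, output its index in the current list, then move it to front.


MTF encoding:
'd': index 2 in ['a', 'b', 'd', 'e'] -> ['d', 'a', 'b', 'e']
'a': index 1 in ['d', 'a', 'b', 'e'] -> ['a', 'd', 'b', 'e']
'a': index 0 in ['a', 'd', 'b', 'e'] -> ['a', 'd', 'b', 'e']
'e': index 3 in ['a', 'd', 'b', 'e'] -> ['e', 'a', 'd', 'b']
'd': index 2 in ['e', 'a', 'd', 'b'] -> ['d', 'e', 'a', 'b']
'b': index 3 in ['d', 'e', 'a', 'b'] -> ['b', 'd', 'e', 'a']
'b': index 0 in ['b', 'd', 'e', 'a'] -> ['b', 'd', 'e', 'a']


Output: [2, 1, 0, 3, 2, 3, 0]


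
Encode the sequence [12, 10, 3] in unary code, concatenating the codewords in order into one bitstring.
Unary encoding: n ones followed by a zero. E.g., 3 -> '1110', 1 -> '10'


Encode each number as n ones followed by a terminating 0:
  12 -> 1111111111110 (13 bits)
  10 -> 11111111110 (11 bits)
  3 -> 1110 (4 bits)
Total length = 13 + 11 + 4 = 28 bits.

Unary([12, 10, 3]) = 1111111111110111111111101110 (28 bits)


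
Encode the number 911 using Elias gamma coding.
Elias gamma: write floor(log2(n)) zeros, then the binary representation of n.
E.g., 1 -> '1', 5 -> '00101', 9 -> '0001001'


num_bits = floor(log2(911)) + 1 = 10
leading_zeros = num_bits - 1 = 9
binary(911) = 1110001111

Elias gamma(911) = '000000000' + '1110001111' = 0000000001110001111 (19 bits)


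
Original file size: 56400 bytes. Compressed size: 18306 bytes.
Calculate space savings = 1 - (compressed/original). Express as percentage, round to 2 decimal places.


ratio = compressed/original = 18306/56400 = 0.324574
savings = 1 - ratio = 1 - 0.324574 = 0.675426
as a percentage: 0.675426 * 100 = 67.54%

Space savings = 1 - 18306/56400 = 67.54%


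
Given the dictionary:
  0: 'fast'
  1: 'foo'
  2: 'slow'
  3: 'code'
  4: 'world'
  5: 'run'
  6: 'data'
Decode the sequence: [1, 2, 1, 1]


Look up each index in the dictionary:
  1 -> 'foo'
  2 -> 'slow'
  1 -> 'foo'
  1 -> 'foo'

Decoded: "foo slow foo foo"


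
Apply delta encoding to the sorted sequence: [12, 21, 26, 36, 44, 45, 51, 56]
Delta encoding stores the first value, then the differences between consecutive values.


First value: 12
Deltas:
  21 - 12 = 9
  26 - 21 = 5
  36 - 26 = 10
  44 - 36 = 8
  45 - 44 = 1
  51 - 45 = 6
  56 - 51 = 5


Delta encoded: [12, 9, 5, 10, 8, 1, 6, 5]


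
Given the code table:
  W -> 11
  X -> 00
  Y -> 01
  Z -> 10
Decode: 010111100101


Decoding:
01 -> Y
01 -> Y
11 -> W
10 -> Z
01 -> Y
01 -> Y


Result: YYWZYY


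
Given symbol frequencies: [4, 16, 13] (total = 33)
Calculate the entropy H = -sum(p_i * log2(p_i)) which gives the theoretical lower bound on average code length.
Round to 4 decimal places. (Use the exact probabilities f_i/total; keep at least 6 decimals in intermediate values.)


Per-symbol terms -p_i * log2(p_i) with p_i = f_i/33:
  p = 4/33 = 0.121212: log2(p) = -3.044394, -p*log2(p) = 0.369017
  p = 16/33 = 0.484848: log2(p) = -1.044394, -p*log2(p) = 0.506373
  p = 13/33 = 0.393939: log2(p) = -1.343954, -p*log2(p) = 0.529437
H = 0.369017 + 0.506373 + 0.529437 = 1.404827

H = 1.4048 bits/symbol


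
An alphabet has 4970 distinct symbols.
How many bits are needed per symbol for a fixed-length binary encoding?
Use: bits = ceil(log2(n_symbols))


log2(4970) = 12.279
Bracket: 2^12 = 4096 < 4970 <= 2^13 = 8192
So ceil(log2(4970)) = 13

bits = ceil(log2(4970)) = ceil(12.279) = 13 bits


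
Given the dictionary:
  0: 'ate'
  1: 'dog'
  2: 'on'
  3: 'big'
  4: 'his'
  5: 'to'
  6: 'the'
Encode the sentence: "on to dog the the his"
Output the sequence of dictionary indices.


Look up each word in the dictionary:
  'on' -> 2
  'to' -> 5
  'dog' -> 1
  'the' -> 6
  'the' -> 6
  'his' -> 4

Encoded: [2, 5, 1, 6, 6, 4]


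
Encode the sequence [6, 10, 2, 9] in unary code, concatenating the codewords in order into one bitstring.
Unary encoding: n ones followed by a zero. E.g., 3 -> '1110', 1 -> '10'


Encode each number as n ones followed by a terminating 0:
  6 -> 1111110 (7 bits)
  10 -> 11111111110 (11 bits)
  2 -> 110 (3 bits)
  9 -> 1111111110 (10 bits)
Total length = 7 + 11 + 3 + 10 = 31 bits.

Unary([6, 10, 2, 9]) = 1111110111111111101101111111110 (31 bits)
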